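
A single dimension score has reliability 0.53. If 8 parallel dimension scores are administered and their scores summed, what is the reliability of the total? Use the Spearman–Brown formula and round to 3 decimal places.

0.900

ρ_k = kρ / (1 + (k−1)ρ) = 8·0.53 / (1 + 7·0.53) = 4.240 / 4.710 = 0.900.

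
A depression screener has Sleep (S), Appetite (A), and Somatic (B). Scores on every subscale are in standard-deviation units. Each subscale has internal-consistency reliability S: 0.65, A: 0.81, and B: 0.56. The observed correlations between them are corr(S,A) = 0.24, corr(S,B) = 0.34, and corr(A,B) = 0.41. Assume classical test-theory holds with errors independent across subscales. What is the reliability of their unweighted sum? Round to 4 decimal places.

0.8032

Var(S+A+B) = 3 + 2·[0.24 + 0.34 + 0.41] = 3 + 1.98 = 4.98.
Under uncorrelated errors the observed covariances equal the true-score covariances, so only the own-variance terms attenuate.
True-score variance = [0.65 + 0.81 + 0.56] + 1.98 = 2.02 + 1.98 = 4.
Reliability = 4 / 4.98 = 0.8032.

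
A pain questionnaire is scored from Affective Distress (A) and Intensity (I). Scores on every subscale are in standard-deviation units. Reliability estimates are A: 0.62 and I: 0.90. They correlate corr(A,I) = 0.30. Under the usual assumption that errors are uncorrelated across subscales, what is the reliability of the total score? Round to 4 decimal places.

0.8154

Var(A+I) = 2 + 2·[0.30] = 2 + 0.6 = 2.6.
Because errors are independent across components, Cov(Tᵢ,Tⱼ) = Cov(Xᵢ,Xⱼ); the off-diagonal part of the true-score variance is the same as above.
True-score variance = [0.62 + 0.90] + 0.6 = 1.52 + 0.6 = 2.12.
Reliability = 2.12 / 2.6 = 0.8154.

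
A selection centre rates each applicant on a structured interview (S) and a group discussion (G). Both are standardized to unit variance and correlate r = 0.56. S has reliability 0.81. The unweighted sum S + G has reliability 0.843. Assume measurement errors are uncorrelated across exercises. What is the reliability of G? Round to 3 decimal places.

0.700

Var(S+G) = 2 + 2·0.56 = 3.120.
True-score variance = ρ_S + ρ_G + 2·0.56, so 0.843 = (0.81 + ρ_G + 1.12) / 3.120.
ρ_G = 0.843·3.120 − 0.81 − 1.12 = 0.700.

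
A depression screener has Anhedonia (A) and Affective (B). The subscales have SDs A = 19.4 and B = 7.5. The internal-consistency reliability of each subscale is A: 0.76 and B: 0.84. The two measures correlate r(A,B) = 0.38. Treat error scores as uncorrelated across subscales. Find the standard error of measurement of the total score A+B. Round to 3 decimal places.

9.966

Var(total) = 432.61 + 110.58 = 543.19.
True-score variance = 333.284 + 110.58 = 443.864, so reliability = 0.8171.
Error variance = 543.19 − 443.864 = 99.3264; SEM = √99.3264 = 9.966.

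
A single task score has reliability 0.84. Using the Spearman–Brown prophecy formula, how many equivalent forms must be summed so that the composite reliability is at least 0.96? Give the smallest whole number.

k ≥ ρ*(1−ρ₁)/(ρ₁(1−ρ*)) = 0.96·0.16 / (0.84·0.04) = 4.571.
Smallest integer k = 5.

5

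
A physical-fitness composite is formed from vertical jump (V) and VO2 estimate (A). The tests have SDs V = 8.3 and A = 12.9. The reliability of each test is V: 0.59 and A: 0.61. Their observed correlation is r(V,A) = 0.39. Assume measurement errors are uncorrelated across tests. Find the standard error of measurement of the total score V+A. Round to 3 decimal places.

Var(total) = 235.3 + 83.5146 = 318.815.
True-score variance = 142.155 + 83.5146 = 225.67, so reliability = 0.7078.
Error variance = 318.815 − 225.67 = 93.1448; SEM = √93.1448 = 9.651.

9.651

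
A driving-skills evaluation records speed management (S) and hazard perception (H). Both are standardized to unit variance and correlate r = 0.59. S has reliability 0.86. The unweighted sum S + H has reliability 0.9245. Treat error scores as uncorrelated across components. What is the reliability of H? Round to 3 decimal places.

Var(S+H) = 2 + 2·0.59 = 3.180.
True-score variance = ρ_S + ρ_H + 2·0.59, so 0.9245 = (0.86 + ρ_H + 1.18) / 3.180.
ρ_H = 0.9245·3.180 − 0.86 − 1.18 = 0.900.

0.900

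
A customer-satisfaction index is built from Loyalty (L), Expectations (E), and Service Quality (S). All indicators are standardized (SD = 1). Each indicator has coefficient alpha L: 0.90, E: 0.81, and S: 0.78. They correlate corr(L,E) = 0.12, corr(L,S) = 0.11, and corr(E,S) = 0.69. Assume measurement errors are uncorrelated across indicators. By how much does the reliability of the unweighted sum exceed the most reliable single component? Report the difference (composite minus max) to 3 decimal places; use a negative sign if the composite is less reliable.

Var(sum) = 3 + 1.84 = 4.84; true-score variance = 2.49 + 1.84 = 4.33; composite reliability = 0.8946.
Max component reliability = 0.9000.
Difference = 0.8946 − 0.9000 = -0.005.

-0.005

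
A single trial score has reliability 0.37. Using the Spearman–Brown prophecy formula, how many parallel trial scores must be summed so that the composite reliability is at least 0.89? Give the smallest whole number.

k ≥ ρ*(1−ρ₁)/(ρ₁(1−ρ*)) = 0.89·0.63 / (0.37·0.11) = 13.776.
Smallest integer k = 14.

14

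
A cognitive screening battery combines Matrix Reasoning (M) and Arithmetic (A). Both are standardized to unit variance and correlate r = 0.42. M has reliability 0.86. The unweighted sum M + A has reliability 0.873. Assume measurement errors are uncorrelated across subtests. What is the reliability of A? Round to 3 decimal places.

0.779

Var(M+A) = 2 + 2·0.42 = 2.840.
True-score variance = ρ_M + ρ_A + 2·0.42, so 0.873 = (0.86 + ρ_A + 0.84) / 2.840.
ρ_A = 0.873·2.840 − 0.86 − 0.84 = 0.779.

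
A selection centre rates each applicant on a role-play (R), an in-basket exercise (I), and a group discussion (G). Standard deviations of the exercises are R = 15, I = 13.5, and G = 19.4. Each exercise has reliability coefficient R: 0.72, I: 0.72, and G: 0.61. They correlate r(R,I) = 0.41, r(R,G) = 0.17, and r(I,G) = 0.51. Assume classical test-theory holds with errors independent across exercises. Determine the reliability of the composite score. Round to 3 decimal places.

0.802

Var(R+I+G) = 15² + 13.5² + 19.4² + 2·[15·13.5·0.41 + 15·19.4·0.17 + 13.5·19.4·0.51] = 783.61 + 532.128 = 1315.74.
Under uncorrelated errors the observed covariances equal the true-score covariances, so only the own-variance terms attenuate.
True-score variance = [15²·0.72 + 13.5²·0.72 + 19.4²·0.61] + 532.128 = 522.8 + 532.128 = 1054.93.
Reliability = 1054.93 / 1315.74 = 0.802.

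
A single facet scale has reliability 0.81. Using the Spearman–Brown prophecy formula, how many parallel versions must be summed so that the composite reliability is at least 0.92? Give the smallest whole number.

k ≥ ρ*(1−ρ₁)/(ρ₁(1−ρ*)) = 0.92·0.19 / (0.81·0.08) = 2.698.
Smallest integer k = 3.

3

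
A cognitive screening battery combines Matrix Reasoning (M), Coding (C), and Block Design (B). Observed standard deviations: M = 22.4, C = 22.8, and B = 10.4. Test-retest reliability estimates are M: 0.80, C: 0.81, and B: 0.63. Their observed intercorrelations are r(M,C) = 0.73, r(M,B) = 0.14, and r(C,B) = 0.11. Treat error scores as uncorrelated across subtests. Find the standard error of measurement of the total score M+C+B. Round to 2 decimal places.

Var(total) = 1129.76 + 863.046 = 1992.81.
True-score variance = 890.619 + 863.046 = 1753.67, so reliability = 0.8800.
Error variance = 1992.81 − 1753.67 = 239.141; SEM = √239.141 = 15.46.

15.46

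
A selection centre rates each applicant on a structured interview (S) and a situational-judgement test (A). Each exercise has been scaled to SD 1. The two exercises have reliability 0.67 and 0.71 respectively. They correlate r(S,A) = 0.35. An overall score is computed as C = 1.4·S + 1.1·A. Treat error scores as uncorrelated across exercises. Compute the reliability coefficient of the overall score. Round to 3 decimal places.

0.765

Var(C) = 1.4² + 1.1² + 2·[1.54·0.35] = 3.17 + 1.078 = 4.248.
Under uncorrelated errors the observed covariances equal the true-score covariances, so only the own-variance terms attenuate.
True-score variance = [1.4²·0.67 + 1.1²·0.71] + 1.078 = 2.1723 + 1.078 = 3.2503.
Reliability = 3.2503 / 4.248 = 0.765.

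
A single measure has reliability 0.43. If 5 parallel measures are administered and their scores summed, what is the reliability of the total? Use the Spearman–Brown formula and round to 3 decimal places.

ρ_k = kρ / (1 + (k−1)ρ) = 5·0.43 / (1 + 4·0.43) = 2.150 / 2.720 = 0.790.

0.790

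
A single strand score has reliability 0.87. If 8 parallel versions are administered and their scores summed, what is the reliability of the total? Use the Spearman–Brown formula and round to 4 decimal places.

0.9817

ρ_k = kρ / (1 + (k−1)ρ) = 8·0.87 / (1 + 7·0.87) = 6.960 / 7.090 = 0.9817.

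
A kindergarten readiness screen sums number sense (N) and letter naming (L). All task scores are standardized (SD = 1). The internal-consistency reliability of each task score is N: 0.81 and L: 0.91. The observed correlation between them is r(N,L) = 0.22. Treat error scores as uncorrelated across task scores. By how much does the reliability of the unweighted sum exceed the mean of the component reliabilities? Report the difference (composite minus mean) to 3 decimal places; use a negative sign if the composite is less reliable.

Var(sum) = 2 + 0.44 = 2.44; true-score variance = 1.72 + 0.44 = 2.16; composite reliability = 0.8852.
Mean component reliability = 0.8600.
Difference = 0.8852 − 0.8600 = 0.025.

0.025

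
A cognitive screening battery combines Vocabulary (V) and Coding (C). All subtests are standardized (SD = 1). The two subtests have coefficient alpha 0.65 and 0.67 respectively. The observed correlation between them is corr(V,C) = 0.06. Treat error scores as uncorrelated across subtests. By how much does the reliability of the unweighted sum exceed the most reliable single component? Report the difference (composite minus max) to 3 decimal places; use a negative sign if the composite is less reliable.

Var(sum) = 2 + 0.12 = 2.12; true-score variance = 1.32 + 0.12 = 1.44; composite reliability = 0.6792.
Max component reliability = 0.6700.
Difference = 0.6792 − 0.6700 = 0.009.

0.009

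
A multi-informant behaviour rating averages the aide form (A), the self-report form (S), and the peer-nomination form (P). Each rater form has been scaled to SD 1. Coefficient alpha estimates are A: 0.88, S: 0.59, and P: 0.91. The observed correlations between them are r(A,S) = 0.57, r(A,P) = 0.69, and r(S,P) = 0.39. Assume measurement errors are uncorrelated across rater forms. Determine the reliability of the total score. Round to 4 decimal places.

Var(A+S+P) = 3 + 2·[0.57 + 0.69 + 0.39] = 3 + 3.3 = 6.3.
Under uncorrelated errors the observed covariances equal the true-score covariances, so only the own-variance terms attenuate.
True-score variance = [0.88 + 0.59 + 0.91] + 3.3 = 2.38 + 3.3 = 5.68.
Reliability = 5.68 / 6.3 = 0.9016.

0.9016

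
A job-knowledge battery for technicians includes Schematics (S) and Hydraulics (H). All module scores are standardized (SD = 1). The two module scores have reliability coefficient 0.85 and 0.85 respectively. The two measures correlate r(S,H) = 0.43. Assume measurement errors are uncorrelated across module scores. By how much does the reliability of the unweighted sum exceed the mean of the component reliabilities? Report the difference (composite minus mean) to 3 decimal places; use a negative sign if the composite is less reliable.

Var(sum) = 2 + 0.86 = 2.86; true-score variance = 1.7 + 0.86 = 2.56; composite reliability = 0.8951.
Mean component reliability = 0.8500.
Difference = 0.8951 − 0.8500 = 0.045.

0.045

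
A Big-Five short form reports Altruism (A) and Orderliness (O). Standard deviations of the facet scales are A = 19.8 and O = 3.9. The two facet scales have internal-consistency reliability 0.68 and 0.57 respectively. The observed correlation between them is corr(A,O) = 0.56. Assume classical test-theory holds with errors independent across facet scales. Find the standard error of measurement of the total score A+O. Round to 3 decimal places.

11.489

Var(total) = 407.25 + 86.4864 = 493.736.
True-score variance = 275.257 + 86.4864 = 361.743, so reliability = 0.7327.
Error variance = 493.736 − 361.743 = 131.993; SEM = √131.993 = 11.489.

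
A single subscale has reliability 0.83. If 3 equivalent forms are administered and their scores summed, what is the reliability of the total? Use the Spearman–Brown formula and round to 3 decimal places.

ρ_k = kρ / (1 + (k−1)ρ) = 3·0.83 / (1 + 2·0.83) = 2.490 / 2.660 = 0.936.

0.936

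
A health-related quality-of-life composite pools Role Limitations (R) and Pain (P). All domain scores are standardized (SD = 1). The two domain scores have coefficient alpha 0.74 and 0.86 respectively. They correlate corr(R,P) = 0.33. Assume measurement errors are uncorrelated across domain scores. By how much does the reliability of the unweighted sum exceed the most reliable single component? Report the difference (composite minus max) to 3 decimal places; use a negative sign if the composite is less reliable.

Var(sum) = 2 + 0.66 = 2.66; true-score variance = 1.6 + 0.66 = 2.26; composite reliability = 0.8496.
Max component reliability = 0.8600.
Difference = 0.8496 − 0.8600 = -0.010.

-0.010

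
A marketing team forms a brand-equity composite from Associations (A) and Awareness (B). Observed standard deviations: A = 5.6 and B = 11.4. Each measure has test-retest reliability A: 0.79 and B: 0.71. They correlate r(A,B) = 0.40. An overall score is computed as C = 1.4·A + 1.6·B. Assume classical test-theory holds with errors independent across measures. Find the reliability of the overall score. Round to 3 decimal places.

Var(C) = 1.4²·5.6² + 1.6²·11.4² + 2·[2.24·5.6·11.4·0.40] = 394.163 + 114.401 = 508.564.
Under uncorrelated errors the observed covariances equal the true-score covariances, so only the own-variance terms attenuate.
True-score variance = [1.4²·5.6²·0.79 + 1.6²·11.4²·0.71] + 114.401 = 284.773 + 114.401 = 399.174.
Reliability = 399.174 / 508.564 = 0.785.

0.785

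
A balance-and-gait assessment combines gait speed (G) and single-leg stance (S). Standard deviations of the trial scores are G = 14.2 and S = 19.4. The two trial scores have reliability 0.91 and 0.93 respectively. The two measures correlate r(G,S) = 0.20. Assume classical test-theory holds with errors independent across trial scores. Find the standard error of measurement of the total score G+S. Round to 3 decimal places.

Var(total) = 578 + 110.192 = 688.192.
True-score variance = 533.507 + 110.192 = 643.699, so reliability = 0.9353.
Error variance = 688.192 − 643.699 = 44.4928; SEM = √44.4928 = 6.670.

6.670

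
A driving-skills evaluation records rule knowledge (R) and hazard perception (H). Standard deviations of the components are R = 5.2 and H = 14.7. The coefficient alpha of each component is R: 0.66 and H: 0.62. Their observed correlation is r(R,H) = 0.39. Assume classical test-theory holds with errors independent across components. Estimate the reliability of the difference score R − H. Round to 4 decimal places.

Var(R−H) = 5.2² + 14.7² − 2·5.2·14.7·0.39 = 243.13 − 59.6232 = 183.507.
Under uncorrelated errors the observed covariances equal the true-score covariances, so only the own-variance terms attenuate.
True-score variance = [5.2²·0.66 + 14.7²·0.62] − 59.6232 = 151.822 − 59.6232 = 92.199.
Reliability = 92.199 / 183.507 = 0.5024.

0.5024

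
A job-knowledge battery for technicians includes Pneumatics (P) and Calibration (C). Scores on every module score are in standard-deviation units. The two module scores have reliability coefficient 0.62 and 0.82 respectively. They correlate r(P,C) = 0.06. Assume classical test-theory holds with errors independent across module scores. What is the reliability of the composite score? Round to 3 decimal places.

0.736

Var(P+C) = 2 + 2·[0.06] = 2 + 0.12 = 2.12.
With uncorrelated errors the cross-covariances are all true-score covariance, so they carry over unchanged; only the diagonal terms shrink to ρᵢσᵢ².
True-score variance = [0.62 + 0.82] + 0.12 = 1.44 + 0.12 = 1.56.
Reliability = 1.56 / 2.12 = 0.736.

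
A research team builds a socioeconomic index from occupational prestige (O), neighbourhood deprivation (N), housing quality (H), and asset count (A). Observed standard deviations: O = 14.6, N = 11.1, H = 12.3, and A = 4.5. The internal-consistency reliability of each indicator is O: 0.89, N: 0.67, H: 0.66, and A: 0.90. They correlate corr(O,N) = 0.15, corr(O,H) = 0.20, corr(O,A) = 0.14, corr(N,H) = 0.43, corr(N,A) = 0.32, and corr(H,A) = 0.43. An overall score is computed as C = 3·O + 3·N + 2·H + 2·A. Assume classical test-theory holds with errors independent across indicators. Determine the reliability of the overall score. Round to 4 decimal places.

Var(C) = 3²·14.6² + 3²·11.1² + 2²·12.3² + 2²·4.5² + 2·[9·14.6·11.1·0.15 + 6·14.6·12.3·0.20 + 6·14.6·4.5·0.14 + 6·11.1·12.3·0.43 + 6·11.1·4.5·0.32 + 4·12.3·4.5·0.43] = 3713.49 + 2065.64 = 5779.13.
Under uncorrelated errors the observed covariances equal the true-score covariances, so only the own-variance terms attenuate.
True-score variance = [3²·14.6²·0.89 + 3²·11.1²·0.67 + 2²·12.3²·0.66 + 2²·4.5²·0.90] + 2065.64 = 2922.67 + 2065.64 = 4988.31.
Reliability = 4988.31 / 5779.13 = 0.8632.

0.8632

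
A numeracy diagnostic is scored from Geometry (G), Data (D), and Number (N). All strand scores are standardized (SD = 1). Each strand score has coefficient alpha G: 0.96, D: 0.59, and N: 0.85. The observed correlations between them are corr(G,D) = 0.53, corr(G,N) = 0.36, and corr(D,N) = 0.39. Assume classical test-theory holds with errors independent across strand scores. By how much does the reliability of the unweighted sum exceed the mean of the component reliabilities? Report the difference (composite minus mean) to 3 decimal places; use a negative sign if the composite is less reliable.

Var(sum) = 3 + 2.56 = 5.56; true-score variance = 2.4 + 2.56 = 4.96; composite reliability = 0.8921.
Mean component reliability = 0.8000.
Difference = 0.8921 − 0.8000 = 0.092.

0.092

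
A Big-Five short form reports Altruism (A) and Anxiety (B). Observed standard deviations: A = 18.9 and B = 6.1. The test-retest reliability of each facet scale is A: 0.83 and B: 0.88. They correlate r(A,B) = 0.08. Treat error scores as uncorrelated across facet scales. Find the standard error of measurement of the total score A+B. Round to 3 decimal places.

8.074

Var(total) = 394.42 + 18.4464 = 412.866.
True-score variance = 329.229 + 18.4464 = 347.675, so reliability = 0.8421.
Error variance = 412.866 − 347.675 = 65.1909; SEM = √65.1909 = 8.074.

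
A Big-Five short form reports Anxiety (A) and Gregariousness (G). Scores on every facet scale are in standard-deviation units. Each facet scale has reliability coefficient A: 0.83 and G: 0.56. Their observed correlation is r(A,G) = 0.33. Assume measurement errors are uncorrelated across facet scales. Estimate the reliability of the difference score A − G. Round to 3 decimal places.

Var(A−G) = 1 + 1 − 2·0.33 = 2 − 0.66 = 1.34.
Because errors are independent across components, Cov(Tᵢ,Tⱼ) = Cov(Xᵢ,Xⱼ); the off-diagonal part of the true-score variance is the same as above.
True-score variance = [0.83 + 0.56] − 0.66 = 1.39 − 0.66 = 0.73.
Reliability = 0.73 / 1.34 = 0.545.

0.545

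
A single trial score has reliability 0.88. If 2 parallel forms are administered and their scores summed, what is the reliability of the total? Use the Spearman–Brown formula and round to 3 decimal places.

ρ_k = kρ / (1 + (k−1)ρ) = 2·0.88 / (1 + 1·0.88) = 1.760 / 1.880 = 0.936.

0.936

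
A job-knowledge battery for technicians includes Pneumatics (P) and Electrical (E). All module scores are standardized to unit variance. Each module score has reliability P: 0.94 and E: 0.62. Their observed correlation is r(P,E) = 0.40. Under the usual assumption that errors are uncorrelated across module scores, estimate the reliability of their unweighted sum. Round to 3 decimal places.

Var(P+E) = 2 + 2·[0.40] = 2 + 0.8 = 2.8.
Because errors are independent across components, Cov(Tᵢ,Tⱼ) = Cov(Xᵢ,Xⱼ); the off-diagonal part of the true-score variance is the same as above.
True-score variance = [0.94 + 0.62] + 0.8 = 1.56 + 0.8 = 2.36.
Reliability = 2.36 / 2.8 = 0.843.

0.843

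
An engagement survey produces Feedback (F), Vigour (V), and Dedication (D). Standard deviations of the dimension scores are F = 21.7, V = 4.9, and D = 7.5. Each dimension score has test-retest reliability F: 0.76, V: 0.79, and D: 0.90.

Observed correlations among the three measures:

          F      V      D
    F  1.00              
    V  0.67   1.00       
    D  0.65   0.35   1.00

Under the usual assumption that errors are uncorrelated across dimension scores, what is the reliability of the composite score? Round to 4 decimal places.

Var(F+V+D) = 21.7² + 4.9² + 7.5² + 2·[21.7·4.9·0.67 + 21.7·7.5·0.65 + 4.9·7.5·0.35] = 551.15 + 379.782 = 930.932.
With uncorrelated errors the cross-covariances are all true-score covariance, so they carry over unchanged; only the diagonal terms shrink to ρᵢσᵢ².
True-score variance = [21.7²·0.76 + 4.9²·0.79 + 7.5²·0.90] + 379.782 = 427.469 + 379.782 = 807.252.
Reliability = 807.252 / 930.932 = 0.8671.

0.8671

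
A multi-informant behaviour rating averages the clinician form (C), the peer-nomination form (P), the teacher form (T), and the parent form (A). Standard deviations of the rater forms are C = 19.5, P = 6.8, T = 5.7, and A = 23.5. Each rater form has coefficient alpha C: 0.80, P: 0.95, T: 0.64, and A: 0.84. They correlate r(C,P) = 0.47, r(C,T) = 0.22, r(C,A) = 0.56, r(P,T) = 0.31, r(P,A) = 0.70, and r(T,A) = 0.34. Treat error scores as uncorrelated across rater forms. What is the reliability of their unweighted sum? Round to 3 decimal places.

0.912

Var(C+P+T+A) = 19.5² + 6.8² + 5.7² + 23.5² + 2·[19.5·6.8·0.47 + 19.5·5.7·0.22 + 19.5·23.5·0.56 + 6.8·5.7·0.31 + 6.8·23.5·0.70 + 5.7·23.5·0.34] = 1011.23 + 1025.63 = 2036.86.
Under uncorrelated errors the observed covariances equal the true-score covariances, so only the own-variance terms attenuate.
True-score variance = [19.5²·0.80 + 6.8²·0.95 + 5.7²·0.64 + 23.5²·0.84] + 1025.63 = 832.812 + 1025.63 = 1858.44.
Reliability = 1858.44 / 2036.86 = 0.912.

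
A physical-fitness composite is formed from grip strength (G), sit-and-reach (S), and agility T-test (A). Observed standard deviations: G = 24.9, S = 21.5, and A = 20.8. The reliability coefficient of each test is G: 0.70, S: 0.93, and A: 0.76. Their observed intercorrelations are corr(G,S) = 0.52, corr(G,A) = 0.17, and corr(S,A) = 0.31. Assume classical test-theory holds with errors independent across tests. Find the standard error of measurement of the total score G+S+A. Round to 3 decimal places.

Var(total) = 1514.9 + 1010.12 = 2525.02.
True-score variance = 1192.71 + 1010.12 = 2202.83, so reliability = 0.8724.
Error variance = 2525.02 − 2202.83 = 322.194; SEM = √322.194 = 17.950.

17.950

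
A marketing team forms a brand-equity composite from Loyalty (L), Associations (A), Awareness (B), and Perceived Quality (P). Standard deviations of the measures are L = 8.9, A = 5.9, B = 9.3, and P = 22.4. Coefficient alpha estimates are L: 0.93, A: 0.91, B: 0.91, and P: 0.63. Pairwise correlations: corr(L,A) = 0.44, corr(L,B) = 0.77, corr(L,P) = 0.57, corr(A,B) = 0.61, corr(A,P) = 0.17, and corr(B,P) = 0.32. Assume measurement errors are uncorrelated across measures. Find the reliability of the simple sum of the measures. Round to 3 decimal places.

Var(L+A+B+P) = 8.9² + 5.9² + 9.3² + 22.4² + 2·[8.9·5.9·0.44 + 8.9·9.3·0.77 + 8.9·22.4·0.57 + 5.9·9.3·0.61 + 5.9·22.4·0.17 + 9.3·22.4·0.32] = 702.27 + 646.146 = 1348.42.
Under uncorrelated errors the observed covariances equal the true-score covariances, so only the own-variance terms attenuate.
True-score variance = [8.9²·0.93 + 5.9²·0.91 + 9.3²·0.91 + 22.4²·0.63] + 646.146 = 500.157 + 646.146 = 1146.3.
Reliability = 1146.3 / 1348.42 = 0.850.

0.850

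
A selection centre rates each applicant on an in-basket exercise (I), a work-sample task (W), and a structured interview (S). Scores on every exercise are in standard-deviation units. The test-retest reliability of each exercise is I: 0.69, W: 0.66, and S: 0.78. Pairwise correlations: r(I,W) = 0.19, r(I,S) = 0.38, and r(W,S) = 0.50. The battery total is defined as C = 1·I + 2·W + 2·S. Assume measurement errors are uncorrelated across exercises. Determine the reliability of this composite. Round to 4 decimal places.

0.8331

Var(C) = 1 + 2² + 2² + 2·[2·0.19 + 2·0.38 + 4·0.50] = 9 + 6.28 = 15.28.
With uncorrelated errors the cross-covariances are all true-score covariance, so they carry over unchanged; only the diagonal terms shrink to ρᵢσᵢ².
True-score variance = [0.69 + 2²·0.66 + 2²·0.78] + 6.28 = 6.45 + 6.28 = 12.73.
Reliability = 12.73 / 15.28 = 0.8331.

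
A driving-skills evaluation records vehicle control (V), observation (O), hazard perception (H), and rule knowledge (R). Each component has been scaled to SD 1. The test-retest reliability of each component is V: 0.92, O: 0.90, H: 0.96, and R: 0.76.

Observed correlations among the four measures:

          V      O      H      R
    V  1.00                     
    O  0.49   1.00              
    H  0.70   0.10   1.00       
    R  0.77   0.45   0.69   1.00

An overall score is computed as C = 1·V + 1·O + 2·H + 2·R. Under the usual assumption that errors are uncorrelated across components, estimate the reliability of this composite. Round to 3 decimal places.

Var(C) = 1 + 1 + 2² + 2² + 2·[0.49 + 2·0.70 + 2·0.77 + 2·0.10 + 2·0.45 + 4·0.69] = 10 + 14.58 = 24.58.
Under uncorrelated errors the observed covariances equal the true-score covariances, so only the own-variance terms attenuate.
True-score variance = [0.92 + 0.90 + 2²·0.96 + 2²·0.76] + 14.58 = 8.7 + 14.58 = 23.28.
Reliability = 23.28 / 24.58 = 0.947.

0.947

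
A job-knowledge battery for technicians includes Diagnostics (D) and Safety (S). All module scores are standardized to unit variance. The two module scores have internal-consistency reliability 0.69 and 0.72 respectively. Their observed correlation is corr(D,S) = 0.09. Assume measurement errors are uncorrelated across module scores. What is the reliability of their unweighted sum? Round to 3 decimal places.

0.729

Var(D+S) = 2 + 2·[0.09] = 2 + 0.18 = 2.18.
Under uncorrelated errors the observed covariances equal the true-score covariances, so only the own-variance terms attenuate.
True-score variance = [0.69 + 0.72] + 0.18 = 1.41 + 0.18 = 1.59.
Reliability = 1.59 / 2.18 = 0.729.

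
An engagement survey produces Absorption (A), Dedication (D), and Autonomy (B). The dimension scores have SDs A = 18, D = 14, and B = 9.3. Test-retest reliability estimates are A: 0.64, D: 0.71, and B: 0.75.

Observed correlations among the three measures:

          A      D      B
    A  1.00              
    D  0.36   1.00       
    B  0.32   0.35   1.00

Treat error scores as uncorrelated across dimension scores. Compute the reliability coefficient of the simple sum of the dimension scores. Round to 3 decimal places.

0.802

Var(A+D+B) = 18² + 14² + 9.3² + 2·[18·14·0.36 + 18·9.3·0.32 + 14·9.3·0.35] = 606.49 + 379.716 = 986.206.
With uncorrelated errors the cross-covariances are all true-score covariance, so they carry over unchanged; only the diagonal terms shrink to ρᵢσᵢ².
True-score variance = [18²·0.64 + 14²·0.71 + 9.3²·0.75] + 379.716 = 411.388 + 379.716 = 791.104.
Reliability = 791.104 / 986.206 = 0.802.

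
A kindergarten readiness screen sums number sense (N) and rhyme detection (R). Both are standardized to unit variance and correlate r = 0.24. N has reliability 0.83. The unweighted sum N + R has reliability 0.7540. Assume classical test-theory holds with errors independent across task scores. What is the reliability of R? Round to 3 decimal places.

Var(N+R) = 2 + 2·0.24 = 2.480.
True-score variance = ρ_N + ρ_R + 2·0.24, so 0.7540 = (0.83 + ρ_R + 0.48) / 2.480.
ρ_R = 0.7540·2.480 − 0.83 − 0.48 = 0.560.

0.560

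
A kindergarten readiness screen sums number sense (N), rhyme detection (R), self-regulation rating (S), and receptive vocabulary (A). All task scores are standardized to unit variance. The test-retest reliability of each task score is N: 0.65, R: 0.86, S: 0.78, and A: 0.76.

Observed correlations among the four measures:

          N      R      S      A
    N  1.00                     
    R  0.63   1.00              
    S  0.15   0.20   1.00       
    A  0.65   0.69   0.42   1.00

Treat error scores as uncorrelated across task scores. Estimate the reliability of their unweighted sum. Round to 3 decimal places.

0.900

Var(N+R+S+A) = 4 + 2·[0.63 + 0.15 + 0.65 + 0.20 + 0.69 + 0.42] = 4 + 5.48 = 9.48.
With uncorrelated errors the cross-covariances are all true-score covariance, so they carry over unchanged; only the diagonal terms shrink to ρᵢσᵢ².
True-score variance = [0.65 + 0.86 + 0.78 + 0.76] + 5.48 = 3.05 + 5.48 = 8.53.
Reliability = 8.53 / 9.48 = 0.900.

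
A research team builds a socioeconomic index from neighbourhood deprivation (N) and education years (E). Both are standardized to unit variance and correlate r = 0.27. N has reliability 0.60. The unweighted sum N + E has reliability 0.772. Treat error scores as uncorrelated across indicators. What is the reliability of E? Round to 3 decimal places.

Var(N+E) = 2 + 2·0.27 = 2.540.
True-score variance = ρ_N + ρ_E + 2·0.27, so 0.772 = (0.60 + ρ_E + 0.54) / 2.540.
ρ_E = 0.772·2.540 − 0.60 − 0.54 = 0.821.

0.821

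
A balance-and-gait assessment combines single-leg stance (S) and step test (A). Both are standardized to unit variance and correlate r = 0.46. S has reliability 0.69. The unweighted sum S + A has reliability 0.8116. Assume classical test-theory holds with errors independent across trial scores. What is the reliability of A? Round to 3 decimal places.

Var(S+A) = 2 + 2·0.46 = 2.920.
True-score variance = ρ_S + ρ_A + 2·0.46, so 0.8116 = (0.69 + ρ_A + 0.92) / 2.920.
ρ_A = 0.8116·2.920 − 0.69 − 0.92 = 0.760.

0.760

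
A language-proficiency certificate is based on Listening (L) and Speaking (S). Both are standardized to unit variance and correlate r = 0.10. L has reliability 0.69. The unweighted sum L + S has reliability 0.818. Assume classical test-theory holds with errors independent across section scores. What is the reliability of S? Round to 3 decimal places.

0.910

Var(L+S) = 2 + 2·0.10 = 2.200.
True-score variance = ρ_L + ρ_S + 2·0.10, so 0.818 = (0.69 + ρ_S + 0.20) / 2.200.
ρ_S = 0.818·2.200 − 0.69 − 0.20 = 0.910.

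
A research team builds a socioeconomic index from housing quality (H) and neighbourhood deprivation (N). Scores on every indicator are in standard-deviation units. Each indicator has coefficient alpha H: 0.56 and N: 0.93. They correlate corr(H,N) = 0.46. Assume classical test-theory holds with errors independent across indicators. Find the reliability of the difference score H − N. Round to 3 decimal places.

0.528

Var(H−N) = 1 + 1 − 2·0.46 = 2 − 0.92 = 1.08.
Because errors are independent across components, Cov(Tᵢ,Tⱼ) = Cov(Xᵢ,Xⱼ); the off-diagonal part of the true-score variance is the same as above.
True-score variance = [0.56 + 0.93] − 0.92 = 1.49 − 0.92 = 0.57.
Reliability = 0.57 / 1.08 = 0.528.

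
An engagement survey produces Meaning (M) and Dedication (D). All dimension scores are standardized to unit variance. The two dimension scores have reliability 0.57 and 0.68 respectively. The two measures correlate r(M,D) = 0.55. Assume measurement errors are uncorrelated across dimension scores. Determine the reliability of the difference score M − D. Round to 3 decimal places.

Var(M−D) = 1 + 1 − 2·0.55 = 2 − 1.1 = 0.9.
Under uncorrelated errors the observed covariances equal the true-score covariances, so only the own-variance terms attenuate.
True-score variance = [0.57 + 0.68] − 1.1 = 1.25 − 1.1 = 0.15.
Reliability = 0.15 / 0.9 = 0.167.

0.167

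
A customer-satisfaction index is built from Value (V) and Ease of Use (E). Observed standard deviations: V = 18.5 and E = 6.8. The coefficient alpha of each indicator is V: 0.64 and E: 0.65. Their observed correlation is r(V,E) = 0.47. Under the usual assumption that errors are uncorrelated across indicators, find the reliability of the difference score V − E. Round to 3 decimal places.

0.484

Var(V−E) = 18.5² + 6.8² − 2·18.5·6.8·0.47 = 388.49 − 118.252 = 270.238.
Because errors are independent across components, Cov(Tᵢ,Tⱼ) = Cov(Xᵢ,Xⱼ); the off-diagonal part of the true-score variance is the same as above.
True-score variance = [18.5²·0.64 + 6.8²·0.65] − 118.252 = 249.096 − 118.252 = 130.844.
Reliability = 130.844 / 270.238 = 0.484.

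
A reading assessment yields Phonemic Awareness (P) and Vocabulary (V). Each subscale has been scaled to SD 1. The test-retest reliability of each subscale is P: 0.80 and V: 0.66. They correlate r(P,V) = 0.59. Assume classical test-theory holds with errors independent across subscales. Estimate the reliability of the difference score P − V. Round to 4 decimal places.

Var(P−V) = 1 + 1 − 2·0.59 = 2 − 1.18 = 0.82.
With uncorrelated errors the cross-covariances are all true-score covariance, so they carry over unchanged; only the diagonal terms shrink to ρᵢσᵢ².
True-score variance = [0.80 + 0.66] − 1.18 = 1.46 − 1.18 = 0.28.
Reliability = 0.28 / 0.82 = 0.3415.

0.3415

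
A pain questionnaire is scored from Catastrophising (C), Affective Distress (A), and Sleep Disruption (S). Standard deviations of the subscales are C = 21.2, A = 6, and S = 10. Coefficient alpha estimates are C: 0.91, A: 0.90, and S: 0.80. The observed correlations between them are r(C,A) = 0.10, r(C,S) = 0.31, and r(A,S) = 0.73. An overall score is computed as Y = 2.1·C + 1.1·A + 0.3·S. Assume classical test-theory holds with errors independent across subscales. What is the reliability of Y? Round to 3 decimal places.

Var(Y) = 2.1²·21.2² + 1.1²·6² + 0.3²·10² + 2·[2.31·21.2·6·0.10 + 0.63·21.2·10·0.31 + 0.33·6·10·0.73] = 2034.59 + 170.482 = 2205.07.
Under uncorrelated errors the observed covariances equal the true-score covariances, so only the own-variance terms attenuate.
True-score variance = [2.1²·21.2²·0.91 + 1.1²·6²·0.90 + 0.3²·10²·0.80] + 170.482 = 1850.05 + 170.482 = 2020.53.
Reliability = 2020.53 / 2205.07 = 0.916.

0.916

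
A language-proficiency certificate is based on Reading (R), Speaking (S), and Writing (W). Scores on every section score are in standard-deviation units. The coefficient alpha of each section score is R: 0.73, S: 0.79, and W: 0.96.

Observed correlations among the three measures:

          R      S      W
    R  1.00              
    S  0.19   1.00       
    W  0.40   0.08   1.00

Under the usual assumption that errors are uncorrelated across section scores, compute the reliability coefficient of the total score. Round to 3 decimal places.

Var(R+S+W) = 3 + 2·[0.19 + 0.40 + 0.08] = 3 + 1.34 = 4.34.
Because errors are independent across components, Cov(Tᵢ,Tⱼ) = Cov(Xᵢ,Xⱼ); the off-diagonal part of the true-score variance is the same as above.
True-score variance = [0.73 + 0.79 + 0.96] + 1.34 = 2.48 + 1.34 = 3.82.
Reliability = 3.82 / 4.34 = 0.880.

0.880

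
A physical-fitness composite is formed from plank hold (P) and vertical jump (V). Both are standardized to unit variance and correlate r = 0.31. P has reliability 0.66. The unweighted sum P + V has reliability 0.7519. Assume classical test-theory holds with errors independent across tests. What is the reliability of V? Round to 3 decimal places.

Var(P+V) = 2 + 2·0.31 = 2.620.
True-score variance = ρ_P + ρ_V + 2·0.31, so 0.7519 = (0.66 + ρ_V + 0.62) / 2.620.
ρ_V = 0.7519·2.620 − 0.66 − 0.62 = 0.690.

0.690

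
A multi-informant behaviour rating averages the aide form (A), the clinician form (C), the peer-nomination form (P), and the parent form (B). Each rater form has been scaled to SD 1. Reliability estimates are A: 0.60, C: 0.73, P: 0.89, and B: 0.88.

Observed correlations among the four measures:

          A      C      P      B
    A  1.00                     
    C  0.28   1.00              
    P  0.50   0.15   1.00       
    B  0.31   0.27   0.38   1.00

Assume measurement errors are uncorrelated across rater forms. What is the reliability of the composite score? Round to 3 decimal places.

0.884

Var(A+C+P+B) = 4 + 2·[0.28 + 0.50 + 0.31 + 0.15 + 0.27 + 0.38] = 4 + 3.78 = 7.78.
Under uncorrelated errors the observed covariances equal the true-score covariances, so only the own-variance terms attenuate.
True-score variance = [0.60 + 0.73 + 0.89 + 0.88] + 3.78 = 3.1 + 3.78 = 6.88.
Reliability = 6.88 / 7.78 = 0.884.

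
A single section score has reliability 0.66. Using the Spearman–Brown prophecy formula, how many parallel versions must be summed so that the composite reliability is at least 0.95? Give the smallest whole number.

k ≥ ρ*(1−ρ₁)/(ρ₁(1−ρ*)) = 0.95·0.34 / (0.66·0.05) = 9.788.
Smallest integer k = 10.

10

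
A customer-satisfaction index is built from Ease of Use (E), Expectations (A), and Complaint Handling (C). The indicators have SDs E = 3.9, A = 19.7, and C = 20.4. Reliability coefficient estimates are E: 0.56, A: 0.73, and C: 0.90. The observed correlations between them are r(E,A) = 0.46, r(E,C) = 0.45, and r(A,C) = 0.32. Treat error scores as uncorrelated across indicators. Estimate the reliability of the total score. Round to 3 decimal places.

0.874

Var(E+A+C) = 3.9² + 19.7² + 20.4² + 2·[3.9·19.7·0.46 + 3.9·20.4·0.45 + 19.7·20.4·0.32] = 819.46 + 399.491 = 1218.95.
Under uncorrelated errors the observed covariances equal the true-score covariances, so only the own-variance terms attenuate.
True-score variance = [3.9²·0.56 + 19.7²·0.73 + 20.4²·0.90] + 399.491 = 666.367 + 399.491 = 1065.86.
Reliability = 1065.86 / 1218.95 = 0.874.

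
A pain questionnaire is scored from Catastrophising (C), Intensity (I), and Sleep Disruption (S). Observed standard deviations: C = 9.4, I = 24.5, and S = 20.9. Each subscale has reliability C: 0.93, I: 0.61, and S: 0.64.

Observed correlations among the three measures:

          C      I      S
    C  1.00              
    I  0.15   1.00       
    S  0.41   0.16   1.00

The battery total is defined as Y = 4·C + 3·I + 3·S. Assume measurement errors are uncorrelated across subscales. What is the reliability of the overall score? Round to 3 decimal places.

0.758

Var(Y) = 4²·9.4² + 3²·24.5² + 3²·20.9² + 2·[12·9.4·24.5·0.15 + 12·9.4·20.9·0.41 + 9·24.5·20.9·0.16] = 10747.3 + 4236.95 = 14984.3.
Under uncorrelated errors the observed covariances equal the true-score covariances, so only the own-variance terms attenuate.
True-score variance = [4²·9.4²·0.93 + 3²·24.5²·0.61 + 3²·20.9²·0.64] + 4236.95 = 7126.19 + 4236.95 = 11363.1.
Reliability = 11363.1 / 14984.3 = 0.758.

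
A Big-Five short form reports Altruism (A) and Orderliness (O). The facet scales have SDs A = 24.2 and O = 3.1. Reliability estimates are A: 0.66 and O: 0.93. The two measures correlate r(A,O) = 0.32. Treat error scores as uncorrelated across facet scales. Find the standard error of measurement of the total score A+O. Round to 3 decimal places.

Var(total) = 595.25 + 48.0128 = 643.263.
True-score variance = 395.46 + 48.0128 = 443.472, so reliability = 0.6894.
Error variance = 643.263 − 443.472 = 199.79; SEM = √199.79 = 14.135.

14.135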